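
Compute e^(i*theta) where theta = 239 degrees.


cos(239°) = -0.5150
sin(239°) = -0.8572

e^(i*239°) = -0.5150 - 0.8572i


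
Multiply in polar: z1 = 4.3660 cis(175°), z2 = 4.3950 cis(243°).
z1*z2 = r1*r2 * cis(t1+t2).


r = 4.3660 * 4.3950 = 19.1886
theta = 175° + 243° = 418° = 58° (mod 360)

19.1886 cis(58°)


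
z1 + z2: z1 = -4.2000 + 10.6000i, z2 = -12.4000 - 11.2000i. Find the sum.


Real: -4.2 - 12.4 = -16.6
Imag: 10.6 - 11.2 = -0.6

-16.6000 - 0.6000i


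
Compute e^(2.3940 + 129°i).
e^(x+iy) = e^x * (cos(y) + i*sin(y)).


e^2.3940 = 10.9572
cos(129°) = -0.62932
sin(129°) = 0.77715
Real = 10.9572*(-0.62932) = -6.8956
Imag = 10.9572*0.77715 = 8.5154

-6.8956 + 8.5154i


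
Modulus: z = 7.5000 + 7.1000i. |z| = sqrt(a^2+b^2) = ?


|z| = sqrt(7.5^2 + 7.1^2) = sqrt(56.25 + 50.41) = sqrt(106.66) = 10.3276

|z| = 10.3276


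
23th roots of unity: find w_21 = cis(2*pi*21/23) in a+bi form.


Angle = 360*21/23 = 328.6957°
a = cos(328.6957°) = 0.8544
b = sin(328.6957°) = -0.5196

0.8544 - 0.5196i


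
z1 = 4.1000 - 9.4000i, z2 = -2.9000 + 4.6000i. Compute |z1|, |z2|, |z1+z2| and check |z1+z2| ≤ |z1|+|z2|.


|z1| = sqrt(4.1^2 + (-9.4)^2) = sqrt(105.17) = 10.2552
|z2| = sqrt((-2.9)^2 + 4.6^2) = sqrt(29.57) = 5.4378
z1+z2 = 1.2000 - 4.8000i
|z1+z2| = sqrt(24.48) = 4.9477
|z1|+|z2| = 10.2552 + 5.4378 = 15.6930

|z1+z2| = 4.9477 ≤ |z1|+|z2| = 15.6930 (verified)


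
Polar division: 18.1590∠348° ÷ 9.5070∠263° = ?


r = 18.1590 / 9.5070 = 1.9101
theta = 348° - 263° = 85° = 85° (mod 360)

1.9101 cis(85°)


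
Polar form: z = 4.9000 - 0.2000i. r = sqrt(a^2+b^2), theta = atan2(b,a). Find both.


r = sqrt(24.01+0.04) = sqrt(24.05) = 4.9041
theta = atan2(-0.2, 4.9) = -2.3373 degrees

r = 4.9041, theta = -2.3373 degrees


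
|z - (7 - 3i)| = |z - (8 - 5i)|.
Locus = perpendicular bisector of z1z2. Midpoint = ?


Equal distances means the locus is the perpendicular bisector of z1 and z2.
Midpoint = ((7+8)/2, (-3+(-5))/2) = (7.5000, -4.0000)

Perpendicular bisector through (7.5000, -4.0000)


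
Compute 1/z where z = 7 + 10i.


|z|^2 = 49+100 = 149
1/z = (7 - 10i)/149

1/z = 0.0470 - 0.0671i


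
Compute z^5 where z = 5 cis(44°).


r^5 = 5^5 = 3125
n*theta = 5*44° = 220° = 220° (mod 360)
a = 3125*cos(220°) = -2393.8889
b = 3125*sin(220°) = -2008.7113

3125 cis(220°) = -2393.8889 - 2008.7113i


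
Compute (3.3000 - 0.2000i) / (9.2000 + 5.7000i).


Conjugate of z2 = 9.2000 - 5.7000i
Numerator: (3.3000 - 0.2000i)(9.2000 - 5.7000i) = 29.2200 - 20.6500i
Denominator: 9.2^2 + 5.7^2 = 117.13
Result = (29.2200 - 20.6500i)/117.13

0.2495 - 0.1763i


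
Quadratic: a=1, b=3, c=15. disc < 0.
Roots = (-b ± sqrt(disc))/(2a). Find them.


disc = 3^2 - 4*1*15 = 9 - 60 = -51
sqrt(|disc|) = sqrt(51) = 7.1414
Real part = -3/(2*1) = -1.5000
Imag part = 7.1414/(2*1) = 3.5707

-1.5000 ± 3.5707i


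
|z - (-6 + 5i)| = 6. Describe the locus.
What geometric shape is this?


|z - z0| = r is a circle with center z0 and radius r.
Center = (-6, 5), radius = 6

Circle with center (-6, 5) and radius 6


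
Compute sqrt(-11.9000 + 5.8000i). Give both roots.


|z| = sqrt(141.61+33.64) = 13.2382
sqrt((|z|+a)/2) = sqrt((13.2382+(-11.9))/2) = sqrt(0.6691) = 0.8180
sqrt((|z|-a)/2) = sqrt((13.2382-(-11.9))/2) = sqrt(12.5691) = 3.5453

±(0.8180 + 3.5453i) i.e. 0.8180 + 3.5453i and -0.8180 - 3.5453i


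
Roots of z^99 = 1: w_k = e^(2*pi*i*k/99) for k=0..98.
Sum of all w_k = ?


The sum of all 99th roots of unity is 0.
Geometric series: (1 - w^99)/(1 - w) = (1-1)/(1-w) = 0 since w^99 = 1, w ≠ 1.
Alternatively: coefficient of z^98 in z^99 - 1 is 0.

0


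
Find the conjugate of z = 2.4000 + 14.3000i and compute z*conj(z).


z_bar = 2.4000 - 14.3000i
z*z_bar = 2.4^2 + 14.3^2 = 5.76 + 204.49 = 210.25

z_bar = 2.4000 - 14.3000i, z*z_bar = 210.25


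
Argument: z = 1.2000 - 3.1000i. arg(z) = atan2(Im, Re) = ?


Re = 1.2, Im = -3.1
arg = atan2(-3.1, 1.2) = -68.8387 degrees

arg(z) = -68.8387 degrees


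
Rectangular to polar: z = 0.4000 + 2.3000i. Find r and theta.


r = sqrt(0.16+5.29) = sqrt(5.45) = 2.3345
theta = atan2(2.3, 0.4) = 80.1342 degrees

r = 2.3345, theta = 80.1342 degrees


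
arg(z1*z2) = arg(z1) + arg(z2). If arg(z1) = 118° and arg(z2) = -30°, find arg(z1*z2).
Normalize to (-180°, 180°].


arg(z1*z2) = 118° - 30° = 88°
Normalized to (-180°, 180°]: 88°

88°


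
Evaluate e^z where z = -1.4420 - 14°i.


e^-1.4420 = 0.23645
cos(-14°) = 0.9703
sin(-14°) = -0.2419
Real = 0.23645*0.9703 = 0.2294
Imag = 0.23645*(-0.2419) = -0.0572

0.2294 - 0.0572i


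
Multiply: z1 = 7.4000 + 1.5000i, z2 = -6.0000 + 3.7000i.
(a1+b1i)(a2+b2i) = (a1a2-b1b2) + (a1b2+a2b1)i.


Real = 7.4*(-6) - 1.5*3.7 = -44.4 - 5.55 = -49.95
Imag = 7.4*3.7 - (6)*1.5 = 27.38 - (9) = 18.38

-49.9500 + 18.3800i


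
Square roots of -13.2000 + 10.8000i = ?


|z| = sqrt(174.24+116.64) = 17.0552
sqrt((|z|+a)/2) = sqrt((17.0552+(-13.2))/2) = sqrt(1.9276) = 1.3884
sqrt((|z|-a)/2) = sqrt((17.0552-(-13.2))/2) = sqrt(15.1276) = 3.8894

±(1.3884 + 3.8894i) i.e. 1.3884 + 3.8894i and -1.3884 - 3.8894i


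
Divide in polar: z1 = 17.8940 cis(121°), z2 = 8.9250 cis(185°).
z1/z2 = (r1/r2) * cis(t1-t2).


r = 17.8940 / 8.9250 = 2.0049
theta = 121° - 185° = -64° = 296° (mod 360)

2.0049 cis(296°)


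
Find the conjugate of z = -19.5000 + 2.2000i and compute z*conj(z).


z_bar = -19.5000 - 2.2000i
z*z_bar = (-19.5)^2 + 2.2^2 = 380.25 + 4.84 = 385.09

z_bar = -19.5000 - 2.2000i, z*z_bar = 385.09


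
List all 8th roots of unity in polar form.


The 8th roots of unity are cis(360k/8°) for k=0..7
Angle step = 360/8 = 45°
Primitive root: cis(45°)
Primitive root = 0.7071 + 0.7071i

8 roots at angles: 0°, 45°, 90°, 135°, 180°, 225°, 270°, 315°


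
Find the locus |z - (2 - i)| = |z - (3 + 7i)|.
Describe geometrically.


Equal distances means the locus is the perpendicular bisector of z1 and z2.
Midpoint = ((2+3)/2, (-1+7)/2) = (2.5000, 3.0000)

Perpendicular bisector through (2.5000, 3.0000)


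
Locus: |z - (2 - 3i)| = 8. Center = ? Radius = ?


|z - z0| = r is a circle with center z0 and radius r.
Center = (2, -3), radius = 8

Circle with center (2, -3) and radius 8


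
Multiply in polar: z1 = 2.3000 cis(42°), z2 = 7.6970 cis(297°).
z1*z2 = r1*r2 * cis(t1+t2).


r = 2.3000 * 7.6970 = 17.7031
theta = 42° + 297° = 339° = 339° (mod 360)

17.7031 cis(339°)


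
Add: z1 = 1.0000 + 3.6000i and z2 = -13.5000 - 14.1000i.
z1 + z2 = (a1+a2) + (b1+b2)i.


Real: 1 - 13.5 = -12.5
Imag: 3.6 - 14.1 = -10.5

-12.5000 - 10.5000i


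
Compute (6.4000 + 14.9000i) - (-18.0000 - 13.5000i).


Real: 6.4 + 18 = 24.4
Imag: 14.9 + 13.5 = 28.4

24.4000 + 28.4000i


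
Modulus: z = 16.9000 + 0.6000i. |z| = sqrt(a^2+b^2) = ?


|z| = sqrt(16.9^2 + 0.6^2) = sqrt(285.61 + 0.36) = sqrt(285.97) = 16.9106

|z| = 16.9106


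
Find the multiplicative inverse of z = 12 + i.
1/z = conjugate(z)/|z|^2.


|z|^2 = 144+1 = 145
1/z = (12 - 1i)/145

1/z = 0.0828 - 0.0069i


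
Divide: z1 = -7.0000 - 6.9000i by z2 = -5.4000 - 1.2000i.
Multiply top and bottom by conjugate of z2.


Conjugate of z2 = -5.4000 + 1.2000i
Numerator: (-7.0000 - 6.9000i)(-5.4000 + 1.2000i) = 46.0800 + 28.8600i
Denominator: (-5.4)^2 + (-1.2)^2 = 30.6
Result = (46.0800 + 28.8600i)/30.6

1.5059 + 0.9431i


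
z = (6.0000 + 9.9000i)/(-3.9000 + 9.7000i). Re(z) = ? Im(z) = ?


Multiply by conjugate: (6.0000 + 9.9000i)(-3.9000 - 9.7000i) / ((-3.9)^2 + 9.7^2)
Numerator real = 6*(-3.9) + 9.9*9.7 = 72.63
Numerator imag = 9.9*(-3.9) - 6*9.7 = -96.81
Denominator = 109.3
Re(z) = 72.63/109.3 = 0.6645
Im(z) = -96.81/109.3 = -0.8857

Re(z) = 0.6645, Im(z) = -0.8857


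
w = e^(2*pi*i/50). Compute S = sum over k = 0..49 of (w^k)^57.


The roots are w_k = w^k with w = e^(2*pi*i/50), and (w^k)^57 = (w^57)^k.
So S = 1 + u + u^2 + ... + u^(49) with u = w^57.
57 = 1*50 + 7, so 57 is not a multiple of 50: u = (w^50)^1 * w^7 = w^7 ≠ 1 (w is a primitive 50th root), while u^50 = (w^50)^57 = 1.
Geometric series: S = (1 - u^50)/(1 - u) = (1 - 1)/(1 - u) = 0

S = 0


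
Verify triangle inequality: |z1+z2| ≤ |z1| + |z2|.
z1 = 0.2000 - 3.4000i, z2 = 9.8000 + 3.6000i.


|z1| = sqrt(0.2^2 + (-3.4)^2) = sqrt(11.6) = 3.4059
|z2| = sqrt(9.8^2 + 3.6^2) = sqrt(109) = 10.4403
z1+z2 = 10.0000 + 0.2000i
|z1+z2| = sqrt(100.04) = 10.0020
|z1|+|z2| = 3.4059 + 10.4403 = 13.8462

|z1+z2| = 10.0020 ≤ |z1|+|z2| = 13.8462 (verified)


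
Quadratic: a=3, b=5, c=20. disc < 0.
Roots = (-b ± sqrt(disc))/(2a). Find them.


disc = 5^2 - 4*3*20 = 25 - 240 = -215
sqrt(|disc|) = sqrt(215) = 14.6629
Real part = -5/(2*3) = -0.8333
Imag part = 14.6629/(2*3) = 2.4438

-0.8333 ± 2.4438i


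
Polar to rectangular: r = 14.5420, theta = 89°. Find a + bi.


a = 14.5420*cos(89°) = 14.5420*0.01745 = 0.2538
b = 14.5420*sin(89°) = 14.5420*0.99985 = 14.5398

0.2538 + 14.5398i


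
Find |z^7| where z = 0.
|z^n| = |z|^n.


|z| = sqrt(0+0) = sqrt(0) = 0
|z^7| = |z|^7 = 0^7 = 0

|z^7| = 0


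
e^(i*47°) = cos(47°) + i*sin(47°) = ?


cos(47°) = 0.6820
sin(47°) = 0.7314

e^(i*47°) = 0.6820 + 0.7314i


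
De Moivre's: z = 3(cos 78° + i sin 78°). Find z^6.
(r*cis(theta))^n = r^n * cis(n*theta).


r^6 = 3^6 = 729
n*theta = 6*78° = 468° = 108° (mod 360)
a = 729*cos(108°) = -225.2734
b = 729*sin(108°) = 693.3202

729 cis(108°) = -225.2734 + 693.3202i


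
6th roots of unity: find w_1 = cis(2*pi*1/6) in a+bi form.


Angle = 360*1/6 = 60°
a = cos(60°) = 0.5000
b = sin(60°) = 0.8660

0.5000 + 0.8660i


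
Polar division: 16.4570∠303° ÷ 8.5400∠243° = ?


r = 16.4570 / 8.5400 = 1.9270
theta = 303° - 243° = 60° = 60° (mod 360)

1.9270 cis(60°)


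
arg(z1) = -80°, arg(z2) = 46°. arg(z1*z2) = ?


arg(z1*z2) = -80° + 46° = -34°
Normalized to (-180°, 180°]: -34°

-34°


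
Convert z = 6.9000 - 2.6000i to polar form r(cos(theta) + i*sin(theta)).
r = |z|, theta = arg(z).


r = sqrt(47.61+6.76) = sqrt(54.37) = 7.3736
theta = atan2(-2.6, 6.9) = -20.6470 degrees

r = 7.3736, theta = -20.6470 degrees


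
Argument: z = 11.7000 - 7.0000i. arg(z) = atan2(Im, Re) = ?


Re = 11.7, Im = -7
arg = atan2(-7, 11.7) = -30.8917 degrees

arg(z) = -30.8917 degrees


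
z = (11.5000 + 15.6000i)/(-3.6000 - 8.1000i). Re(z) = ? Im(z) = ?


Multiply by conjugate: (11.5000 + 15.6000i)(-3.6000 + 8.1000i) / ((-3.6)^2 + (-8.1)^2)
Numerator real = 11.5*(-3.6) + 15.6*(-8.1) = -167.76
Numerator imag = 15.6*(-3.6) - 11.5*(-8.1) = 36.99
Denominator = 78.57
Re(z) = -167.76/78.57 = -2.1352
Im(z) = 36.99/78.57 = 0.4708

Re(z) = -2.1352, Im(z) = 0.4708


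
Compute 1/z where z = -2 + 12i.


|z|^2 = 4+144 = 148
1/z = (-2 - 12i)/148

1/z = -0.0135 - 0.0811i


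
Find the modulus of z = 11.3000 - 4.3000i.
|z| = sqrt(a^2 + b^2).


|z| = sqrt(11.3^2 + (-4.3)^2) = sqrt(127.69 + 18.49) = sqrt(146.18) = 12.0905

|z| = 12.0905


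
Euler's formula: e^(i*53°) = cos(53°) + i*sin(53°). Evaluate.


cos(53°) = 0.6018
sin(53°) = 0.7986

e^(i*53°) = 0.6018 + 0.7986i


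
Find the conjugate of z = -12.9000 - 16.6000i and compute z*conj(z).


z_bar = -12.9000 + 16.6000i
z*z_bar = (-12.9)^2 + (-16.6)^2 = 166.41 + 275.56 = 441.97

z_bar = -12.9000 + 16.6000i, z*z_bar = 441.97


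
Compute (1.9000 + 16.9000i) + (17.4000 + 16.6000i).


Real: 1.9 + 17.4 = 19.3
Imag: 16.9 + 16.6 = 33.5

19.3000 + 33.5000i


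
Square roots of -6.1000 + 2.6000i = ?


|z| = sqrt(37.21+6.76) = 6.6310
sqrt((|z|+a)/2) = sqrt((6.6310+(-6.1))/2) = sqrt(0.2655) = 0.5153
sqrt((|z|-a)/2) = sqrt((6.6310-(-6.1))/2) = sqrt(6.3655) = 2.5230

±(0.5153 + 2.5230i) i.e. 0.5153 + 2.5230i and -0.5153 - 2.5230i


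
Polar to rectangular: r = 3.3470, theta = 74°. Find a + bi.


a = 3.3470*cos(74°) = 3.3470*0.27564 = 0.9226
b = 3.3470*sin(74°) = 3.3470*0.96126 = 3.2173

0.9226 + 3.2173i


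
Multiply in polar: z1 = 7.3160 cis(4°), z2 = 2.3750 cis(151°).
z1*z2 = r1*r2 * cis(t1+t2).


r = 7.3160 * 2.3750 = 17.3755
theta = 4° + 151° = 155° = 155° (mod 360)

17.3755 cis(155°)


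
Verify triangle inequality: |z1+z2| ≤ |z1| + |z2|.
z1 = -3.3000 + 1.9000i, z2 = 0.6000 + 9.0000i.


|z1| = sqrt((-3.3)^2 + 1.9^2) = sqrt(14.5) = 3.8079
|z2| = sqrt(0.6^2 + 9^2) = sqrt(81.36) = 9.0200
z1+z2 = -2.7000 + 10.9000i
|z1+z2| = sqrt(126.1) = 11.2294
|z1|+|z2| = 3.8079 + 9.0200 = 12.8279

|z1+z2| = 11.2294 ≤ |z1|+|z2| = 12.8279 (verified)


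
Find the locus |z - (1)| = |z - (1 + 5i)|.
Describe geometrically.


Equal distances means the locus is the perpendicular bisector of z1 and z2.
Midpoint = ((1+1)/2, (0+5)/2) = (1.0000, 2.5000)

Perpendicular bisector through (1.0000, 2.5000)


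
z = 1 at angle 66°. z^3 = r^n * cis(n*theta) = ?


r^3 = 1^3 = 1
n*theta = 3*66° = 198° = 198° (mod 360)
a = 1*cos(198°) = -0.9511
b = 1*sin(198°) = -0.3090

1 cis(198°) = -0.9511 - 0.3090i


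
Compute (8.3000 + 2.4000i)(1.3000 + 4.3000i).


Real = 8.3*1.3 - 2.4*4.3 = 10.79 - 10.32 = 0.47
Imag = 8.3*4.3 + 1.3*2.4 = 35.69 + 3.12 = 38.81

0.4700 + 38.8100i


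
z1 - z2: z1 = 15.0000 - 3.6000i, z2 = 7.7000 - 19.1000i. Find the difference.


Real: 15 - 7.7 = 7.3
Imag: -3.6 + 19.1 = 15.5

7.3000 + 15.5000i


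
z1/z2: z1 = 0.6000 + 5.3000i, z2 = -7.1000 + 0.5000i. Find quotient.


Conjugate of z2 = -7.1000 - 0.5000i
Numerator: (0.6000 + 5.3000i)(-7.1000 - 0.5000i) = -1.6100 - 37.9300i
Denominator: (-7.1)^2 + 0.5^2 = 50.66
Result = (-1.6100 - 37.9300i)/50.66

-0.0318 - 0.7487i


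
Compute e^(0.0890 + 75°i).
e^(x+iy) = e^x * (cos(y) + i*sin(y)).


e^0.0890 = 1.0931
cos(75°) = 0.2588
sin(75°) = 0.9659
Real = 1.0931*0.2588 = 0.2829
Imag = 1.0931*0.9659 = 1.0558

0.2829 + 1.0558i


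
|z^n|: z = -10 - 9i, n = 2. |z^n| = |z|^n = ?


|z| = sqrt(100+81) = sqrt(181) = 13.4536
|z^2| = |z|^2 = (sqrt(181))^2 = 181

|z^2| = 181


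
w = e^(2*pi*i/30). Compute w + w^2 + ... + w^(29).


With w = e^(2*pi*i/30), all 30 of the 30th roots of unity w^0 = 1, w, ..., w^(29) sum to 0: 1 + w + ... + w^(29) = (1 - w^30)/(1 - w) = 0 since w^30 = 1, w ≠ 1.
Removing the root 1: w + w^2 + ... + w^(29) = 0 - 1 = -1

Sum = -1


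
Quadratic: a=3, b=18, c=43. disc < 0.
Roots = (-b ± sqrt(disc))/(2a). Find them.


disc = 18^2 - 4*3*43 = 324 - 516 = -192
sqrt(|disc|) = sqrt(192) = 13.8564
Real part = -18/(2*3) = -3.0000
Imag part = 13.8564/(2*3) = 2.3094

-3.0000 ± 2.3094i


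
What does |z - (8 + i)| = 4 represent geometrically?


|z - z0| = r is a circle with center z0 and radius r.
Center = (8, 1), radius = 4

Circle with center (8, 1) and radius 4


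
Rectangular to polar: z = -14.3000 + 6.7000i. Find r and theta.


r = sqrt(204.49+44.89) = sqrt(249.38) = 15.7918
theta = atan2(6.7, -14.3) = 154.8954 degrees

r = 15.7918, theta = 154.8954 degrees


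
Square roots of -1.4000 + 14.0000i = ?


|z| = sqrt(1.96+196) = 14.0698
sqrt((|z|+a)/2) = sqrt((14.0698+(-1.4))/2) = sqrt(6.3349) = 2.5169
sqrt((|z|-a)/2) = sqrt((14.0698-(-1.4))/2) = sqrt(7.7349) = 2.7812

±(2.5169 + 2.7812i) i.e. 2.5169 + 2.7812i and -2.5169 - 2.7812i


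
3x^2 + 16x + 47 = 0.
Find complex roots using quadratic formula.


disc = 16^2 - 4*3*47 = 256 - 564 = -308
sqrt(|disc|) = sqrt(308) = 17.5499
Real part = -16/(2*3) = -2.6667
Imag part = 17.5499/(2*3) = 2.9250

-2.6667 ± 2.9250i


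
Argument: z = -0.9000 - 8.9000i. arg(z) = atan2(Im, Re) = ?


Re = -0.9, Im = -8.9
arg = atan2(-8.9, -0.9) = -95.7743 degrees

arg(z) = -95.7743 degrees


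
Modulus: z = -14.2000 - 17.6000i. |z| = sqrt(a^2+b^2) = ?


|z| = sqrt((-14.2)^2 + (-17.6)^2) = sqrt(201.64 + 309.76) = sqrt(511.4) = 22.6142

|z| = 22.6142


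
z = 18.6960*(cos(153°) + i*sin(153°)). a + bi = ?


a = 18.6960*cos(153°) = 18.6960*(-0.89101) = -16.6583
b = 18.6960*sin(153°) = 18.6960*0.45399 = 8.4878

-16.6583 + 8.4878i


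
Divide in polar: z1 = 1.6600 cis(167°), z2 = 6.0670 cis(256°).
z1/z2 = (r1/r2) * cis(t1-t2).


r = 1.6600 / 6.0670 = 0.2736
theta = 167° - 256° = -89° = 271° (mod 360)

0.2736 cis(271°)


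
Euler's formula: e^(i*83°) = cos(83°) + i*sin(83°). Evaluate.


cos(83°) = 0.1219
sin(83°) = 0.9925

e^(i*83°) = 0.1219 + 0.9925i


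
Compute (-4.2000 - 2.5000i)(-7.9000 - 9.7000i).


Real = -4.2*(-7.9) - (-2.5)*(-9.7) = 33.18 - 24.25 = 8.93
Imag = -4.2*(-9.7) - (7.9)*(-2.5) = 40.74 + 19.75 = 60.49

8.9300 + 60.4900i


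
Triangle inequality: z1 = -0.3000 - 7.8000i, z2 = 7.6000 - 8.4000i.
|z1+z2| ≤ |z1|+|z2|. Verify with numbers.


|z1| = sqrt((-0.3)^2 + (-7.8)^2) = sqrt(60.93) = 7.8058
|z2| = sqrt(7.6^2 + (-8.4)^2) = sqrt(128.32) = 11.3278
z1+z2 = 7.3000 - 16.2000i
|z1+z2| = sqrt(315.73) = 17.7688
|z1|+|z2| = 7.8058 + 11.3278 = 19.1336

|z1+z2| = 17.7688 ≤ |z1|+|z2| = 19.1336 (verified)


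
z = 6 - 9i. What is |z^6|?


|z| = sqrt(36+81) = sqrt(117) = 10.8167
|z^6| = |z|^6 = (sqrt(117))^6 = 117^3 = 1601613

|z^6| = 1601613


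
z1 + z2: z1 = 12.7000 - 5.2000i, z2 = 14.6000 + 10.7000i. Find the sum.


Real: 12.7 + 14.6 = 27.3
Imag: -5.2 + 10.7 = 5.5

27.3000 + 5.5000i


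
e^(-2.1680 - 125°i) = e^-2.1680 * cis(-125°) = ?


e^-2.1680 = 0.1144
cos(-125°) = -0.5736
sin(-125°) = -0.8192
Real = 0.1144*(-0.5736) = -0.0656
Imag = 0.1144*(-0.8192) = -0.0937

-0.0656 - 0.0937i


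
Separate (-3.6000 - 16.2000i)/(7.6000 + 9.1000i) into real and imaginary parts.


Multiply by conjugate: (-3.6000 - 16.2000i)(7.6000 - 9.1000i) / (7.6^2 + 9.1^2)
Numerator real = -3.6*7.6 - (16.2)*9.1 = -174.78
Numerator imag = -16.2*7.6 - (-3.6)*9.1 = -90.36
Denominator = 140.57
Re(z) = -174.78/140.57 = -1.2434
Im(z) = -90.36/140.57 = -0.6428

Re(z) = -1.2434, Im(z) = -0.6428


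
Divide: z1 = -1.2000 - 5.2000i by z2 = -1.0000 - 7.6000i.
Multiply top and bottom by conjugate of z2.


Conjugate of z2 = -1.0000 + 7.6000i
Numerator: (-1.2000 - 5.2000i)(-1.0000 + 7.6000i) = 40.7200 - 3.9200i
Denominator: (-1)^2 + (-7.6)^2 = 58.76
Result = (40.7200 - 3.9200i)/58.76

0.6930 - 0.0667i


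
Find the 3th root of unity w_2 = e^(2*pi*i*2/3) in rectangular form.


Angle = 360*2/3 = 240°
a = cos(240°) = -0.5000
b = sin(240°) = -0.8660

-0.5000 - 0.8660i


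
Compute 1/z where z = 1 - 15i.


|z|^2 = 1+225 = 226
1/z = (1 + 15i)/226

1/z = 0.0044 + 0.0664i


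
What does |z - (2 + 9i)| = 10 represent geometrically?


|z - z0| = r is a circle with center z0 and radius r.
Center = (2, 9), radius = 10

Circle with center (2, 9) and radius 10


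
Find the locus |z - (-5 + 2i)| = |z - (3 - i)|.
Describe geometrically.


Equal distances means the locus is the perpendicular bisector of z1 and z2.
Midpoint = ((-5+3)/2, (2+(-1))/2) = (-1.0000, 0.5000)

Perpendicular bisector through (-1.0000, 0.5000)


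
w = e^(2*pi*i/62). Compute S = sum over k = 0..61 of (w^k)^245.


The roots are w_k = w^k with w = e^(2*pi*i/62), and (w^k)^245 = (w^245)^k.
So S = 1 + u + u^2 + ... + u^(61) with u = w^245.
245 = 3*62 + 59, so 245 is not a multiple of 62: u = (w^62)^3 * w^59 = w^59 ≠ 1 (w is a primitive 62th root), while u^62 = (w^62)^245 = 1.
Geometric series: S = (1 - u^62)/(1 - u) = (1 - 1)/(1 - u) = 0

S = 0


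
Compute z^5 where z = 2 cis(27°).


r^5 = 2^5 = 32
n*theta = 5*27° = 135° = 135° (mod 360)
a = 32*cos(135°) = -22.6274
b = 32*sin(135°) = 22.6274

32 cis(135°) = -22.6274 + 22.6274i


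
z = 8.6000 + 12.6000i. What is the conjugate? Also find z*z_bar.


z_bar = 8.6000 - 12.6000i
z*z_bar = 8.6^2 + 12.6^2 = 73.96 + 158.76 = 232.72

z_bar = 8.6000 - 12.6000i, z*z_bar = 232.72


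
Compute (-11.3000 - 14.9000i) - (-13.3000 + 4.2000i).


Real: -11.3 + 13.3 = 2
Imag: -14.9 - 4.2 = -19.1

2.0000 - 19.1000i


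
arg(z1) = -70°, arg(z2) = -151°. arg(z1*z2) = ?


arg(z1*z2) = -70° - 151° = -221°
Normalized to (-180°, 180°]: 139°

139°


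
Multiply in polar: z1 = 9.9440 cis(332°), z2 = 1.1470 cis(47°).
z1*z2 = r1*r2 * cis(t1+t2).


r = 9.9440 * 1.1470 = 11.4058
theta = 332° + 47° = 379° = 19° (mod 360)

11.4058 cis(19°)


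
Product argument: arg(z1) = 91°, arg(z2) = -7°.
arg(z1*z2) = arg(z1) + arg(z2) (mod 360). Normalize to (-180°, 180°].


arg(z1*z2) = 91° - 7° = 84°
Normalized to (-180°, 180°]: 84°

84°


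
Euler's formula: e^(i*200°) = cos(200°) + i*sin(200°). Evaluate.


cos(200°) = -0.9397
sin(200°) = -0.3420

e^(i*200°) = -0.9397 - 0.3420i


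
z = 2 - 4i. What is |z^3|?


|z| = sqrt(4+16) = sqrt(20) = 4.4721
|z^3| = |z|^3 = (sqrt(20))^3 = 20*sqrt(20)

|z^3| = 20*sqrt(20) ≈ 89.4427


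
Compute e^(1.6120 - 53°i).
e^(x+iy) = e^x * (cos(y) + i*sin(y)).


e^1.6120 = 5.0128
cos(-53°) = 0.60182
sin(-53°) = -0.79864
Real = 5.0128*0.60182 = 3.0168
Imag = 5.0128*(-0.79864) = -4.0034

3.0168 - 4.0034i


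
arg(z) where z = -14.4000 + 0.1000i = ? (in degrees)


Re = -14.4, Im = 0.1
arg = atan2(0.1, -14.4) = 179.6021 degrees

arg(z) = 179.6021 degrees


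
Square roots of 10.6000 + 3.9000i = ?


|z| = sqrt(112.36+15.21) = 11.2947
sqrt((|z|+a)/2) = sqrt((11.2947+10.6)/2) = sqrt(10.9473) = 3.3087
sqrt((|z|-a)/2) = sqrt((11.2947-10.6)/2) = sqrt(0.3473) = 0.5894

±(3.3087 + 0.5894i) i.e. 3.3087 + 0.5894i and -3.3087 - 0.5894i


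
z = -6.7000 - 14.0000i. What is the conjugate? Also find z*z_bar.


z_bar = -6.7000 + 14.0000i
z*z_bar = (-6.7)^2 + (-14)^2 = 44.89 + 196 = 240.89

z_bar = -6.7000 + 14.0000i, z*z_bar = 240.89


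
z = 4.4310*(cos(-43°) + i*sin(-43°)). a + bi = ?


a = 4.4310*cos(-43°) = 4.4310*0.73135 = 3.2406
b = 4.4310*sin(-43°) = 4.4310*(-0.682) = -3.0219

3.2406 - 3.0219i


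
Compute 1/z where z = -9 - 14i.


|z|^2 = 81+196 = 277
1/z = (-9 + 14i)/277

1/z = -0.0325 + 0.0505i


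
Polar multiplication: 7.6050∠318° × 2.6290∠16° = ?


r = 7.6050 * 2.6290 = 19.9935
theta = 318° + 16° = 334° = 334° (mod 360)

19.9935 cis(334°)


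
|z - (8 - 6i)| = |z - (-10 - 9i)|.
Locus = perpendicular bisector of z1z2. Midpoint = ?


Equal distances means the locus is the perpendicular bisector of z1 and z2.
Midpoint = ((8+(-10))/2, (-6+(-9))/2) = (-1.0000, -7.5000)

Perpendicular bisector through (-1.0000, -7.5000)


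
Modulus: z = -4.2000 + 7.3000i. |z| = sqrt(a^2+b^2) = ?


|z| = sqrt((-4.2)^2 + 7.3^2) = sqrt(17.64 + 53.29) = sqrt(70.93) = 8.4220

|z| = 8.4220


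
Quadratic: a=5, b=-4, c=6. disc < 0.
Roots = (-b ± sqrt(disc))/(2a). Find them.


disc = (-4)^2 - 4*5*6 = 16 - 120 = -104
sqrt(|disc|) = sqrt(104) = 10.1980
Real part = 4/(2*5) = 0.4000
Imag part = 10.1980/(2*5) = 1.0198

0.4000 ± 1.0198i


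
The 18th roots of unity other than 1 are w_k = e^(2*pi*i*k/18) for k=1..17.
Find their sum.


With w = e^(2*pi*i/18), all 18 of the 18th roots of unity w^0 = 1, w, ..., w^(17) sum to 0: 1 + w + ... + w^(17) = (1 - w^18)/(1 - w) = 0 since w^18 = 1, w ≠ 1.
Removing the root 1: w + w^2 + ... + w^(17) = 0 - 1 = -1

Sum = -1


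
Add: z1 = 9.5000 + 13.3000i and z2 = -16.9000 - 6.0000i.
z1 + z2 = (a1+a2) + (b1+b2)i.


Real: 9.5 - 16.9 = -7.4
Imag: 13.3 - 6 = 7.3

-7.4000 + 7.3000i


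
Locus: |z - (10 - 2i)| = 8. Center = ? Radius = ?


|z - z0| = r is a circle with center z0 and radius r.
Center = (10, -2), radius = 8

Circle with center (10, -2) and radius 8


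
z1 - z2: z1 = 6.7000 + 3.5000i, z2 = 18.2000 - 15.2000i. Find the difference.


Real: 6.7 - 18.2 = -11.5
Imag: 3.5 + 15.2 = 18.7

-11.5000 + 18.7000i


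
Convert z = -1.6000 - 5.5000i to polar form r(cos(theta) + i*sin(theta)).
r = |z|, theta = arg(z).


r = sqrt(2.56+30.25) = sqrt(32.81) = 5.7280
theta = atan2(-5.5, -1.6) = -106.2202 degrees

r = 5.7280, theta = -106.2202 degrees


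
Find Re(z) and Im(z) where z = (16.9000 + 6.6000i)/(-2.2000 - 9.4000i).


Multiply by conjugate: (16.9000 + 6.6000i)(-2.2000 + 9.4000i) / ((-2.2)^2 + (-9.4)^2)
Numerator real = 16.9*(-2.2) + 6.6*(-9.4) = -99.22
Numerator imag = 6.6*(-2.2) - 16.9*(-9.4) = 144.34
Denominator = 93.2
Re(z) = -99.22/93.2 = -1.0646
Im(z) = 144.34/93.2 = 1.5487

Re(z) = -1.0646, Im(z) = 1.5487


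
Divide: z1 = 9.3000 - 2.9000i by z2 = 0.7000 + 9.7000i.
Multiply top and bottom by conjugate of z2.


Conjugate of z2 = 0.7000 - 9.7000i
Numerator: (9.3000 - 2.9000i)(0.7000 - 9.7000i) = -21.6200 - 92.2400i
Denominator: 0.7^2 + 9.7^2 = 94.58
Result = (-21.6200 - 92.2400i)/94.58

-0.2286 - 0.9753i


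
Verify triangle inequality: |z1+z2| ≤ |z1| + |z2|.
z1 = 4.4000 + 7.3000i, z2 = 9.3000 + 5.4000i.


|z1| = sqrt(4.4^2 + 7.3^2) = sqrt(72.65) = 8.5235
|z2| = sqrt(9.3^2 + 5.4^2) = sqrt(115.65) = 10.7541
z1+z2 = 13.7000 + 12.7000i
|z1+z2| = sqrt(348.98) = 18.6810
|z1|+|z2| = 8.5235 + 10.7541 = 19.2776

|z1+z2| = 18.6810 ≤ |z1|+|z2| = 19.2776 (verified)


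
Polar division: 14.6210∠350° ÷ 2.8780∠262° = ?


r = 14.6210 / 2.8780 = 5.0803
theta = 350° - 262° = 88° = 88° (mod 360)

5.0803 cis(88°)


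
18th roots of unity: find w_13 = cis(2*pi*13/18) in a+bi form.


Angle = 360*13/18 = 260°
a = cos(260°) = -0.1736
b = sin(260°) = -0.9848

-0.1736 - 0.9848i


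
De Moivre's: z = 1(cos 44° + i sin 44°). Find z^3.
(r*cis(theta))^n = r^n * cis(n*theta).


r^3 = 1^3 = 1
n*theta = 3*44° = 132° = 132° (mod 360)
a = 1*cos(132°) = -0.6691
b = 1*sin(132°) = 0.7431

1 cis(132°) = -0.6691 + 0.7431i


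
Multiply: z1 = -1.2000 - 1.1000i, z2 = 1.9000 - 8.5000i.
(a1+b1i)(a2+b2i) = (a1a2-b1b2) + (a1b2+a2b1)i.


Real = -1.2*1.9 - (-1.1)*(-8.5) = -2.28 - 9.35 = -11.63
Imag = -1.2*(-8.5) + 1.9*(-1.1) = 10.2 - (2.09) = 8.11

-11.6300 + 8.1100i


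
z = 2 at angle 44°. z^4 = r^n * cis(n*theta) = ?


r^4 = 2^4 = 16
n*theta = 4*44° = 176° = 176° (mod 360)
a = 16*cos(176°) = -15.9610
b = 16*sin(176°) = 1.1161

16 cis(176°) = -15.9610 + 1.1161i


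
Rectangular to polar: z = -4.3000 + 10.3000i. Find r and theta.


r = sqrt(18.49+106.09) = sqrt(124.58) = 11.1615
theta = atan2(10.3, -4.3) = 112.6594 degrees

r = 11.1615, theta = 112.6594 degrees


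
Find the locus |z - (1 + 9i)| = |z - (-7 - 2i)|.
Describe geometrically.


Equal distances means the locus is the perpendicular bisector of z1 and z2.
Midpoint = ((1+(-7))/2, (9+(-2))/2) = (-3.0000, 3.5000)

Perpendicular bisector through (-3.0000, 3.5000)


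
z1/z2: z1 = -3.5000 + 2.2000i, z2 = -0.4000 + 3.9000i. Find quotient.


Conjugate of z2 = -0.4000 - 3.9000i
Numerator: (-3.5000 + 2.2000i)(-0.4000 - 3.9000i) = 9.9800 + 12.7700i
Denominator: (-0.4)^2 + 3.9^2 = 15.37
Result = (9.9800 + 12.7700i)/15.37

0.6493 + 0.8308i


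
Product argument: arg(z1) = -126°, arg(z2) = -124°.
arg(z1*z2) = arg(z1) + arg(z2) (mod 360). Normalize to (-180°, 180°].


arg(z1*z2) = -126° - 124° = -250°
Normalized to (-180°, 180°]: 110°

110°


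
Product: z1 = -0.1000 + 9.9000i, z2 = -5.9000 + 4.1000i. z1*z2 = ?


Real = -0.1*(-5.9) - 9.9*4.1 = 0.59 - 40.59 = -40
Imag = -0.1*4.1 - (5.9)*9.9 = -0.41 - (58.41) = -58.82

-40.0000 - 58.8200i


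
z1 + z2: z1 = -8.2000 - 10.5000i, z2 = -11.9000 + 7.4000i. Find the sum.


Real: -8.2 - 11.9 = -20.1
Imag: -10.5 + 7.4 = -3.1

-20.1000 - 3.1000i


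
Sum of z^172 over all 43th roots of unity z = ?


The roots are w_k = w^k with w = e^(2*pi*i/43), and (w^k)^172 = (w^172)^k.
So S = 1 + u + u^2 + ... + u^(42) with u = w^172.
172 = 4*43 + 0, so 172 is a multiple of 43 and u = (w^43)^4 = 1.
Every one of the 43 terms equals 1: S = 43

S = 43


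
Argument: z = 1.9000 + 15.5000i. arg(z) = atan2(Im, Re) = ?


Re = 1.9, Im = 15.5
arg = atan2(15.5, 1.9) = 83.0115 degrees

arg(z) = 83.0115 degrees


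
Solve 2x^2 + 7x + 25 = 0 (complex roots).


disc = 7^2 - 4*2*25 = 49 - 200 = -151
sqrt(|disc|) = sqrt(151) = 12.2882
Real part = -7/(2*2) = -1.7500
Imag part = 12.2882/(2*2) = 3.0721

-1.7500 ± 3.0721i


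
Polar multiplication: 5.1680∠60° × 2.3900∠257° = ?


r = 5.1680 * 2.3900 = 12.3515
theta = 60° + 257° = 317° = 317° (mod 360)

12.3515 cis(317°)


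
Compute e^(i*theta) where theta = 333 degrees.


cos(333°) = 0.8910
sin(333°) = -0.4540

e^(i*333°) = 0.8910 - 0.4540i


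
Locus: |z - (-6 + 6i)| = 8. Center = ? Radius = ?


|z - z0| = r is a circle with center z0 and radius r.
Center = (-6, 6), radius = 8

Circle with center (-6, 6) and radius 8


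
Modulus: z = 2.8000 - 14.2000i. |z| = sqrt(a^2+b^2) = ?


|z| = sqrt(2.8^2 + (-14.2)^2) = sqrt(7.84 + 201.64) = sqrt(209.48) = 14.4734

|z| = 14.4734


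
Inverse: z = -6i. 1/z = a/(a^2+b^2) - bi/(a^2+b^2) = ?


|z|^2 = 0+36 = 36
1/z = (0 + 6i)/36

1/z = 0 + 0.1667i


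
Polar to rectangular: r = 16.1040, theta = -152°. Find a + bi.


a = 16.1040*cos(-152°) = 16.1040*(-0.88295) = -14.2190
b = 16.1040*sin(-152°) = 16.1040*(-0.469472) = -7.5604

-14.2190 - 7.5604i


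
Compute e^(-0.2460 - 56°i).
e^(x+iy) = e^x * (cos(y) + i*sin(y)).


e^-0.2460 = 0.7819
cos(-56°) = 0.5592
sin(-56°) = -0.829
Real = 0.7819*0.5592 = 0.4372
Imag = 0.7819*(-0.829) = -0.6482

0.4372 - 0.6482i


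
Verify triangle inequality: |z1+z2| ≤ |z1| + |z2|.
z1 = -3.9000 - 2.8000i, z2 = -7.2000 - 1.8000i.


|z1| = sqrt((-3.9)^2 + (-2.8)^2) = sqrt(23.05) = 4.8010
|z2| = sqrt((-7.2)^2 + (-1.8)^2) = sqrt(55.08) = 7.4216
z1+z2 = -11.1000 - 4.6000i
|z1+z2| = sqrt(144.37) = 12.0154
|z1|+|z2| = 4.8010 + 7.4216 = 12.2226

|z1+z2| = 12.0154 ≤ |z1|+|z2| = 12.2226 (verified)


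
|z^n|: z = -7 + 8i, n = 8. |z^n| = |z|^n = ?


|z| = sqrt(49+64) = sqrt(113) = 10.6301
|z^8| = |z|^8 = (sqrt(113))^8 = 113^4 = 163047361

|z^8| = 163047361


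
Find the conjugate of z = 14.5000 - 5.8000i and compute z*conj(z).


z_bar = 14.5000 + 5.8000i
z*z_bar = 14.5^2 + (-5.8)^2 = 210.25 + 33.64 = 243.89

z_bar = 14.5000 + 5.8000i, z*z_bar = 243.89


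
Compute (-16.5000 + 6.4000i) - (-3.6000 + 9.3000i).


Real: -16.5 + 3.6 = -12.9
Imag: 6.4 - 9.3 = -2.9

-12.9000 - 2.9000i


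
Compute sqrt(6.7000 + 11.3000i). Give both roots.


|z| = sqrt(44.89+127.69) = 13.1370
sqrt((|z|+a)/2) = sqrt((13.1370+6.7)/2) = sqrt(9.9185) = 3.1494
sqrt((|z|-a)/2) = sqrt((13.1370-6.7)/2) = sqrt(3.2185) = 1.7940

±(3.1494 + 1.7940i) i.e. 3.1494 + 1.7940i and -3.1494 - 1.7940i


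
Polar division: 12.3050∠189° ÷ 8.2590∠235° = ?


r = 12.3050 / 8.2590 = 1.4899
theta = 189° - 235° = -46° = 314° (mod 360)

1.4899 cis(314°)


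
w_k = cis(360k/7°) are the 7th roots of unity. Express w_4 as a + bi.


Angle = 360*4/7 = 205.7143°
a = cos(205.7143°) = -0.9010
b = sin(205.7143°) = -0.4339

-0.9010 - 0.4339i


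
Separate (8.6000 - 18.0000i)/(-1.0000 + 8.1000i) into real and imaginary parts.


Multiply by conjugate: (8.6000 - 18.0000i)(-1.0000 - 8.1000i) / ((-1)^2 + 8.1^2)
Numerator real = 8.6*(-1) - (18)*8.1 = -154.4
Numerator imag = -18*(-1) - 8.6*8.1 = -51.66
Denominator = 66.61
Re(z) = -154.4/66.61 = -2.3180
Im(z) = -51.66/66.61 = -0.7756

Re(z) = -2.3180, Im(z) = -0.7756


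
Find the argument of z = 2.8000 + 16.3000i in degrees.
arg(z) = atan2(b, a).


Re = 2.8, Im = 16.3
arg = atan2(16.3, 2.8) = 80.2529 degrees

arg(z) = 80.2529 degrees


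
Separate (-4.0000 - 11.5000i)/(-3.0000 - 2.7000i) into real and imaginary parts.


Multiply by conjugate: (-4.0000 - 11.5000i)(-3.0000 + 2.7000i) / ((-3)^2 + (-2.7)^2)
Numerator real = -4*(-3) - (11.5)*(-2.7) = 43.05
Numerator imag = -11.5*(-3) - (-4)*(-2.7) = 23.7
Denominator = 16.29
Re(z) = 43.05/16.29 = 2.6427
Im(z) = 23.7/16.29 = 1.4549

Re(z) = 2.6427, Im(z) = 1.4549


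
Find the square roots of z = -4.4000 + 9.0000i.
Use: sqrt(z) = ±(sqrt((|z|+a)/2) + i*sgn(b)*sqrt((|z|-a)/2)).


|z| = sqrt(19.36+81) = 10.0180
sqrt((|z|+a)/2) = sqrt((10.0180+(-4.4))/2) = sqrt(2.8090) = 1.6760
sqrt((|z|-a)/2) = sqrt((10.0180-(-4.4))/2) = sqrt(7.2090) = 2.6850

±(1.6760 + 2.6850i) i.e. 1.6760 + 2.6850i and -1.6760 - 2.6850i


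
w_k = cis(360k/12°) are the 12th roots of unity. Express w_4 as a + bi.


Angle = 360*4/12 = 120°
a = cos(120°) = -0.5000
b = sin(120°) = 0.8660

-0.5000 + 0.8660i


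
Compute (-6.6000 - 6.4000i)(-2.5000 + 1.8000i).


Real = -6.6*(-2.5) - (-6.4)*1.8 = 16.5 - (-11.52) = 28.02
Imag = -6.6*1.8 - (2.5)*(-6.4) = -11.88 + 16 = 4.12

28.0200 + 4.1200i


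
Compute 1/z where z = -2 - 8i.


|z|^2 = 4+64 = 68
1/z = (-2 + 8i)/68

1/z = -0.0294 + 0.1176i


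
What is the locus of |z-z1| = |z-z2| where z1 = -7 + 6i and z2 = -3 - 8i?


Equal distances means the locus is the perpendicular bisector of z1 and z2.
Midpoint = ((-7+(-3))/2, (6+(-8))/2) = (-5.0000, -1.0000)

Perpendicular bisector through (-5.0000, -1.0000)


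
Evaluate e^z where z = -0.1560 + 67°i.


e^-0.1560 = 0.85556
cos(67°) = 0.3907
sin(67°) = 0.9205
Real = 0.85556*0.3907 = 0.3343
Imag = 0.85556*0.9205 = 0.7875

0.3343 + 0.7875i


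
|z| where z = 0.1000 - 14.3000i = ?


|z| = sqrt(0.1^2 + (-14.3)^2) = sqrt(0.01 + 204.49) = sqrt(204.5) = 14.3003

|z| = 14.3003


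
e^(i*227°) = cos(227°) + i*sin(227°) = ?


cos(227°) = -0.6820
sin(227°) = -0.7314

e^(i*227°) = -0.6820 - 0.7314i


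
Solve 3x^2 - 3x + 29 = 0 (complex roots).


disc = (-3)^2 - 4*3*29 = 9 - 348 = -339
sqrt(|disc|) = sqrt(339) = 18.4120
Real part = 3/(2*3) = 0.5000
Imag part = 18.4120/(2*3) = 3.0687

0.5000 ± 3.0687i


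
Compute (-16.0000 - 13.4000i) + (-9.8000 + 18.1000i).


Real: -16 - 9.8 = -25.8
Imag: -13.4 + 18.1 = 4.7

-25.8000 + 4.7000i


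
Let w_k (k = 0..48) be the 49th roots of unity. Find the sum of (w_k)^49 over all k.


The roots are w_k = w^k with w = e^(2*pi*i/49), and (w^k)^49 = (w^49)^k.
So S = 1 + u + u^2 + ... + u^(48) with u = w^49.
49 = 1*49 + 0, so 49 is a multiple of 49 and u = (w^49)^1 = 1.
Every one of the 49 terms equals 1: S = 49

S = 49


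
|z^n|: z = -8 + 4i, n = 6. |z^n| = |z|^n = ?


|z| = sqrt(64+16) = sqrt(80) = 8.9443
|z^6| = |z|^6 = (sqrt(80))^6 = 80^3 = 512000

|z^6| = 512000


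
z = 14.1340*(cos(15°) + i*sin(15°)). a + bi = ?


a = 14.1340*cos(15°) = 14.1340*0.965926 = 13.6524
b = 14.1340*sin(15°) = 14.1340*0.258819 = 3.6581

13.6524 + 3.6581i


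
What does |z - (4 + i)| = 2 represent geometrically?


|z - z0| = r is a circle with center z0 and radius r.
Center = (4, 1), radius = 2

Circle with center (4, 1) and radius 2


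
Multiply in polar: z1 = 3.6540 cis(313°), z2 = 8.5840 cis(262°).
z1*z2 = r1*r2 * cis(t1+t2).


r = 3.6540 * 8.5840 = 31.3659
theta = 313° + 262° = 575° = 215° (mod 360)

31.3659 cis(215°)


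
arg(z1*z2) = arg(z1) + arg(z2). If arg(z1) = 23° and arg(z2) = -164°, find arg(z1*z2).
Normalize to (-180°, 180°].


arg(z1*z2) = 23° - 164° = -141°
Normalized to (-180°, 180°]: -141°

-141°


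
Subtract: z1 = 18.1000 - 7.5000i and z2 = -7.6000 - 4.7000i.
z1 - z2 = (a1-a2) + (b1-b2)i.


Real: 18.1 + 7.6 = 25.7
Imag: -7.5 + 4.7 = -2.8

25.7000 - 2.8000i


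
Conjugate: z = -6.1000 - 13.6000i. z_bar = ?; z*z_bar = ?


z_bar = -6.1000 + 13.6000i
z*z_bar = (-6.1)^2 + (-13.6)^2 = 37.21 + 184.96 = 222.17

z_bar = -6.1000 + 13.6000i, z*z_bar = 222.17


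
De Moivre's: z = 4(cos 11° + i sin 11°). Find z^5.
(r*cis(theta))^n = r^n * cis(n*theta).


r^5 = 4^5 = 1024
n*theta = 5*11° = 55° = 55° (mod 360)
a = 1024*cos(55°) = 587.3423
b = 1024*sin(55°) = 838.8117

1024 cis(55°) = 587.3423 + 838.8117i


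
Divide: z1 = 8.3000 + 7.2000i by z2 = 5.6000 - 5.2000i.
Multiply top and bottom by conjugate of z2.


Conjugate of z2 = 5.6000 + 5.2000i
Numerator: (8.3000 + 7.2000i)(5.6000 + 5.2000i) = 9.0400 + 83.4800i
Denominator: 5.6^2 + (-5.2)^2 = 58.4
Result = (9.0400 + 83.4800i)/58.4

0.1548 + 1.4295i


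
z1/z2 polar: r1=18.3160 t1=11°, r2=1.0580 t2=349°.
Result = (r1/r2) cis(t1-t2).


r = 18.3160 / 1.0580 = 17.3119
theta = 11° - 349° = -338° = 22° (mod 360)

17.3119 cis(22°)


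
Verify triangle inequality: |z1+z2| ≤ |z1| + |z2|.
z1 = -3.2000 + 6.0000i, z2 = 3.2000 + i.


|z1| = sqrt((-3.2)^2 + 6^2) = sqrt(46.24) = 6.8000
|z2| = sqrt(3.2^2 + 1^2) = sqrt(11.24) = 3.3526
z1+z2 = 7.0000i
|z1+z2| = sqrt(49) = 7.0000
|z1|+|z2| = 6.8000 + 3.3526 = 10.1526

|z1+z2| = 7.0000 ≤ |z1|+|z2| = 10.1526 (verified)


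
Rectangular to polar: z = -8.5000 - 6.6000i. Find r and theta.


r = sqrt(72.25+43.56) = sqrt(115.81) = 10.7615
theta = atan2(-6.6, -8.5) = -142.1717 degrees

r = 10.7615, theta = -142.1717 degrees


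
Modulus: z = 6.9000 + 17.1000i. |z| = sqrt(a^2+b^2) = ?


|z| = sqrt(6.9^2 + 17.1^2) = sqrt(47.61 + 292.41) = sqrt(340.02) = 18.4396

|z| = 18.4396


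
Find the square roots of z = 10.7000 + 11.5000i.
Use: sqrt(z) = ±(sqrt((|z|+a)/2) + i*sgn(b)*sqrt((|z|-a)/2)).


|z| = sqrt(114.49+132.25) = 15.7080
sqrt((|z|+a)/2) = sqrt((15.7080+10.7)/2) = sqrt(13.2040) = 3.6337
sqrt((|z|-a)/2) = sqrt((15.7080-10.7)/2) = sqrt(2.5040) = 1.5824

±(3.6337 + 1.5824i) i.e. 3.6337 + 1.5824i and -3.6337 - 1.5824i


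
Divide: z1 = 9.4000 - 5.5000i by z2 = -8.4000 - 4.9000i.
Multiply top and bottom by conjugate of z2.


Conjugate of z2 = -8.4000 + 4.9000i
Numerator: (9.4000 - 5.5000i)(-8.4000 + 4.9000i) = -52.0100 + 92.2600i
Denominator: (-8.4)^2 + (-4.9)^2 = 94.57
Result = (-52.0100 + 92.2600i)/94.57

-0.5500 + 0.9756i


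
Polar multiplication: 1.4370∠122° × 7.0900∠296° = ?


r = 1.4370 * 7.0900 = 10.1883
theta = 122° + 296° = 418° = 58° (mod 360)

10.1883 cis(58°)


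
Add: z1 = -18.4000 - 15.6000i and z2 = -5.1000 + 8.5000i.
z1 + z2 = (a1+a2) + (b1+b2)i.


Real: -18.4 - 5.1 = -23.5
Imag: -15.6 + 8.5 = -7.1

-23.5000 - 7.1000i


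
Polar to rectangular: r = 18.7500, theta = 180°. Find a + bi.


a = 18.7500*cos(180°) = 18.7500*(-1) = -18.7500
b = 18.7500*sin(180°) = 18.7500*0 = 0

-18.7500 + 0i


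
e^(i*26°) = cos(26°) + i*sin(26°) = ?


cos(26°) = 0.8988
sin(26°) = 0.4384

e^(i*26°) = 0.8988 + 0.4384i


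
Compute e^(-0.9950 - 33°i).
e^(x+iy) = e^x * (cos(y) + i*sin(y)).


e^-0.9950 = 0.3697
cos(-33°) = 0.8387
sin(-33°) = -0.54464
Real = 0.3697*0.8387 = 0.3101
Imag = 0.3697*(-0.54464) = -0.2014

0.3101 - 0.2014i


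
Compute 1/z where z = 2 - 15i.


|z|^2 = 4+225 = 229
1/z = (2 + 15i)/229

1/z = 0.0087 + 0.0655i


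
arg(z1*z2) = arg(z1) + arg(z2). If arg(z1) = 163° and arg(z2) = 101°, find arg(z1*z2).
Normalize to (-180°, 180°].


arg(z1*z2) = 163° + 101° = 264°
Normalized to (-180°, 180°]: -96°

-96°


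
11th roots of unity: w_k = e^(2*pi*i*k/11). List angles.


The 11th roots of unity are cis(360k/11°) for k=0..10
Angle step = 360/11 = 32.7273°
Primitive root: cis(32.7273°)
Primitive root = 0.8413 + 0.5406i

11 roots at angles: 0°, 32.7273°, 65.4545°, 98.1818°, 130.9091°, 163.6364°, 196.3636°, 229.0909°, 261.8182°, 294.5455°, 327.2727°


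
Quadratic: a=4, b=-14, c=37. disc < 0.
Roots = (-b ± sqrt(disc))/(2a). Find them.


disc = (-14)^2 - 4*4*37 = 196 - 592 = -396
sqrt(|disc|) = sqrt(396) = 19.8997
Real part = 14/(2*4) = 1.7500
Imag part = 19.8997/(2*4) = 2.4875

1.7500 ± 2.4875i


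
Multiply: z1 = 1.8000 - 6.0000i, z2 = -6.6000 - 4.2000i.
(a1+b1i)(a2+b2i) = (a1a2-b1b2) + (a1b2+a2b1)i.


Real = 1.8*(-6.6) - (-6)*(-4.2) = -11.88 - 25.2 = -37.08
Imag = 1.8*(-4.2) - (6.6)*(-6) = -7.56 + 39.6 = 32.04

-37.0800 + 32.0400i


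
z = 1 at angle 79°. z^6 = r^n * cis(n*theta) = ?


r^6 = 1^6 = 1
n*theta = 6*79° = 474° = 114° (mod 360)
a = 1*cos(114°) = -0.4067
b = 1*sin(114°) = 0.9135

1 cis(114°) = -0.4067 + 0.9135i


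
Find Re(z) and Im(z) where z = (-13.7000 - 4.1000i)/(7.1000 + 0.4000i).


Multiply by conjugate: (-13.7000 - 4.1000i)(7.1000 - 0.4000i) / (7.1^2 + 0.4^2)
Numerator real = -13.7*7.1 - (4.1)*0.4 = -98.91
Numerator imag = -4.1*7.1 - (-13.7)*0.4 = -23.63
Denominator = 50.57
Re(z) = -98.91/50.57 = -1.9559
Im(z) = -23.63/50.57 = -0.4673

Re(z) = -1.9559, Im(z) = -0.4673
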